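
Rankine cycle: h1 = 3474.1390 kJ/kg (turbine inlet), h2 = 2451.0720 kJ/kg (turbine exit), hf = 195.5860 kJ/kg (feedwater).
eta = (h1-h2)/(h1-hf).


W = 1023.0670 kJ/kg
Q_in = 3278.5530 kJ/kg
eta = 0.3120 = 31.2048%

eta = 31.2048%


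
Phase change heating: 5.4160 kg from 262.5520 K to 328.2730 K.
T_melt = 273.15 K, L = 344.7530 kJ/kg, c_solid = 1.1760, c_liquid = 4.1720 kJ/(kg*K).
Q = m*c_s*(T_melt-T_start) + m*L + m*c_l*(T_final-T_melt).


Q1 (sensible, solid) = 5.4160 * 1.1760 * 10.5980 = 67.5010 kJ
Q2 (latent) = 5.4160 * 344.7530 = 1867.1822 kJ
Q3 (sensible, liquid) = 5.4160 * 4.1720 * 55.1230 = 1245.5346 kJ
Q_total = 3180.2178 kJ

3180.2178 kJ


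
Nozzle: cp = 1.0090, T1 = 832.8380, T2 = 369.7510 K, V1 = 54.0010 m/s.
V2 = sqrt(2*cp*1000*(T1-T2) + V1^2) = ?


dT = 463.0870 K
2*cp*1000*dT = 934509.5660
V1^2 = 2916.1080
V2 = sqrt(937425.6740) = 968.2075 m/s

968.2075 m/s


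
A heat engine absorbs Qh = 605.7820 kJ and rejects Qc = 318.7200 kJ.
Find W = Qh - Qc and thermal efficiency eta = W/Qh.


W = 605.7820 - 318.7200 = 287.0620 kJ
eta = 287.0620 / 605.7820 = 0.4739 = 47.3870%

W = 287.0620 kJ, eta = 47.3870%


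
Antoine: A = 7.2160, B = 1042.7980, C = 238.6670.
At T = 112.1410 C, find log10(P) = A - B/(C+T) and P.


C+T = 350.8080
B/(C+T) = 2.9726
log10(P) = 7.2160 - 2.9726 = 4.2434
P = 10^4.2434 = 17516.1845 mmHg

17516.1845 mmHg


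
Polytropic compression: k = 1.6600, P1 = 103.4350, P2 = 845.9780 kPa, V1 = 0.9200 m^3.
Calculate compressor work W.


(k-1)/k = 0.3976
(P2/P1)^exp = 2.3061
W = 2.5152 * 103.4350 * 0.9200 * (2.3061 - 1) = 312.6040 kJ

312.6040 kJ


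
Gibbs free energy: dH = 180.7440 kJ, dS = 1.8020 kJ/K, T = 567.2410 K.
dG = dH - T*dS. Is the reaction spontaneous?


T*dS = 567.2410 * 1.8020 = 1022.1683 kJ
dG = 180.7440 - 1022.1683 = -841.4243 kJ (spontaneous)

dG = -841.4243 kJ, spontaneous


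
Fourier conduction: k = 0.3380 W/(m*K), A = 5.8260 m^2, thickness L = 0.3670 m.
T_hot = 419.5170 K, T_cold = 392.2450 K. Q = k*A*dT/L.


dT = 27.2720 K
Q = 0.3380 * 5.8260 * 27.2720 / 0.3670 = 146.3316 W

146.3316 W


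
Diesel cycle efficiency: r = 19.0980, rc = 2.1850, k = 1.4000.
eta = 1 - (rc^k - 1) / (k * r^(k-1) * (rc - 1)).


r^(k-1) = 3.2538
rc^k = 2.9870
eta = 0.6319 = 63.1912%

63.1912%


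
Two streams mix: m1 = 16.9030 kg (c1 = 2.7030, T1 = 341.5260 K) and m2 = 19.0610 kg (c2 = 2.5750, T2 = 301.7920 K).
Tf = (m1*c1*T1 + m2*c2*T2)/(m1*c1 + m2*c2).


num = 30416.4938
den = 94.7709
Tf = 320.9477 K

320.9477 K


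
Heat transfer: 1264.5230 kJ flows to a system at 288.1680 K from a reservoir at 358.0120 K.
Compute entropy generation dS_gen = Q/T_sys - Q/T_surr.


dS_sys = 1264.5230/288.1680 = 4.3881 kJ/K
dS_surr = -1264.5230/358.0120 = -3.5321 kJ/K
dS_gen = 4.3881 - 3.5321 = 0.8561 kJ/K (irreversible)

dS_gen = 0.8561 kJ/K, irreversible


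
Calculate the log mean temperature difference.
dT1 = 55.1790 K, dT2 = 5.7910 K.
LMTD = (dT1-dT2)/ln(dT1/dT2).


dT1/dT2 = 9.5284
ln(dT1/dT2) = 2.2543
LMTD = 49.3880 / 2.2543 = 21.9086 K

21.9086 K


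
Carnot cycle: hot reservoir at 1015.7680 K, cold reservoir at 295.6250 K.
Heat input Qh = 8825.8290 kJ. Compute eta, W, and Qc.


eta = 1 - 295.6250/1015.7680 = 0.7090
W = 0.7090 * 8825.8290 = 6257.1955 kJ
Qc = 8825.8290 - 6257.1955 = 2568.6335 kJ

eta = 70.8964%, W = 6257.1955 kJ, Qc = 2568.6335 kJ


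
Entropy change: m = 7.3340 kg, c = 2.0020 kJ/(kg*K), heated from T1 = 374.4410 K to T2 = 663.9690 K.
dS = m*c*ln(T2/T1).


T2/T1 = 1.7732
ln(T2/T1) = 0.5728
dS = 7.3340 * 2.0020 * 0.5728 = 8.4103 kJ/K

8.4103 kJ/K


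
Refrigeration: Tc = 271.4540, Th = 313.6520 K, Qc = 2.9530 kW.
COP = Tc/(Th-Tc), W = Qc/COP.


COP = 271.4540 / 42.1980 = 6.4329
W = 2.9530 / 6.4329 = 0.4590 kW

COP = 6.4329, W = 0.4590 kW


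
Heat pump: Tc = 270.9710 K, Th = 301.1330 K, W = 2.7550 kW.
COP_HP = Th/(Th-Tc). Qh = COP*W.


COP = 301.1330 / 30.1620 = 9.9839
Qh = 9.9839 * 2.7550 = 27.5055 kW

COP = 9.9839, Qh = 27.5055 kW


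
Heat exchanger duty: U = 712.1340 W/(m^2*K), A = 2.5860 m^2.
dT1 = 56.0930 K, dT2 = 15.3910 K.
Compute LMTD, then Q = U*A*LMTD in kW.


LMTD = 31.4732 K
Q = 712.1340 * 2.5860 * 31.4732 = 57960.3311 W = 57.9603 kW

57.9603 kW


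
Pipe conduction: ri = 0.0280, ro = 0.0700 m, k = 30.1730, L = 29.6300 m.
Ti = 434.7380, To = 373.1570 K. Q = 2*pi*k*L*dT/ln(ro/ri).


dT = 61.5810 K
ln(ro/ri) = 0.9163
Q = 2*pi*30.1730*29.6300*61.5810 / 0.9163 = 377523.0351 W

377523.0351 W


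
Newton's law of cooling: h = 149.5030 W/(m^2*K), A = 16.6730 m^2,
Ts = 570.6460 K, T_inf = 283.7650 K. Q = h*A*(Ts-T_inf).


dT = 286.8810 K
Q = 149.5030 * 16.6730 * 286.8810 = 715097.8030 W

715097.8030 W


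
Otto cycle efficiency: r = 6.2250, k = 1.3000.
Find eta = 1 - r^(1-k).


r^(k-1) = 1.7308
eta = 1 - 1/1.7308 = 0.4222 = 42.2226%

42.2226%


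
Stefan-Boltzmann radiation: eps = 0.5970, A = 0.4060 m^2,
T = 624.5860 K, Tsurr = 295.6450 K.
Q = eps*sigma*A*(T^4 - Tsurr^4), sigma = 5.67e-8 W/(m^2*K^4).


T^4 = 1.5218e+11
Tsurr^4 = 7.6398e+09
Q = 0.5970 * 5.67e-8 * 0.4060 * 1.4454e+11 = 1986.4794 W

1986.4794 W


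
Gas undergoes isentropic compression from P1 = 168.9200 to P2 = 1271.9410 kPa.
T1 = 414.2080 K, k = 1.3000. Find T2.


(k-1)/k = 0.2308
(P2/P1)^exp = 1.5934
T2 = 414.2080 * 1.5934 = 660.0148 K

660.0148 K


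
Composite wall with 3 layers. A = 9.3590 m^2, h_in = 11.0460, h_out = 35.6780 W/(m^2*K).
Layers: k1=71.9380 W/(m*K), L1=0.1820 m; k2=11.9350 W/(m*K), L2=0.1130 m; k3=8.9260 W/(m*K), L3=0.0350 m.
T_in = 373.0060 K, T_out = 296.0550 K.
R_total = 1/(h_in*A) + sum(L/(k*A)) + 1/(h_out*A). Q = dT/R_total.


R_conv_in = 1/(11.0460*9.3590) = 0.0097
R_1 = 0.1820/(71.9380*9.3590) = 0.0003
R_2 = 0.1130/(11.9350*9.3590) = 0.0010
R_3 = 0.0350/(8.9260*9.3590) = 0.0004
R_conv_out = 1/(35.6780*9.3590) = 0.0030
R_total = 0.0144 K/W
Q = 76.9510 / 0.0144 = 5355.4060 W

R_total = 0.0144 K/W, Q = 5355.4060 W


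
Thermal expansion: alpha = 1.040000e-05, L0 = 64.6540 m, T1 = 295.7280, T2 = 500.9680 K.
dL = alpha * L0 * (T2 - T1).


dT = 205.2400 K
dL = 1.040000e-05 * 64.6540 * 205.2400 = 0.138004 m
L_final = 64.792004 m

dL = 0.138004 m


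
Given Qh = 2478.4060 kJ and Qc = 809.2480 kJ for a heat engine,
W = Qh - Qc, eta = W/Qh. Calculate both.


W = 2478.4060 - 809.2480 = 1669.1580 kJ
eta = 1669.1580 / 2478.4060 = 0.6735 = 67.3480%

W = 1669.1580 kJ, eta = 67.3480%


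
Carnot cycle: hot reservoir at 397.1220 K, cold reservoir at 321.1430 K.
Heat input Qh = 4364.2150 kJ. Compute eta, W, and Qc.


eta = 1 - 321.1430/397.1220 = 0.1913
W = 0.1913 * 4364.2150 = 834.9794 kJ
Qc = 4364.2150 - 834.9794 = 3529.2356 kJ

eta = 19.1324%, W = 834.9794 kJ, Qc = 3529.2356 kJ


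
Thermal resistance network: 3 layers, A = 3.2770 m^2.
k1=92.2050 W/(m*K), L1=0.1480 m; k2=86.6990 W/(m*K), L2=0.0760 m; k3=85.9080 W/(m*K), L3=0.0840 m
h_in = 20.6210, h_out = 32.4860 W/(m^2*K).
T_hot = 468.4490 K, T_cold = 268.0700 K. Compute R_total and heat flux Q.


R_conv_in = 1/(20.6210*3.2770) = 0.0148
R_1 = 0.1480/(92.2050*3.2770) = 0.0005
R_2 = 0.0760/(86.6990*3.2770) = 0.0003
R_3 = 0.0840/(85.9080*3.2770) = 0.0003
R_conv_out = 1/(32.4860*3.2770) = 0.0094
R_total = 0.0252 K/W
Q = 200.3790 / 0.0252 = 7936.5694 W

R_total = 0.0252 K/W, Q = 7936.5694 W


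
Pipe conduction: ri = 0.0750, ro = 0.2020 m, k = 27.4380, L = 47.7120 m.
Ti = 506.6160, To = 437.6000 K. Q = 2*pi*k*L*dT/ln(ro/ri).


dT = 69.0160 K
ln(ro/ri) = 0.9908
Q = 2*pi*27.4380*47.7120*69.0160 / 0.9908 = 572971.0483 W

572971.0483 W


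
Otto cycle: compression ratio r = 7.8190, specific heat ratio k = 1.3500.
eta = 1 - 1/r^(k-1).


r^(k-1) = 2.0540
eta = 1 - 1/2.0540 = 0.5131 = 51.3148%

51.3148%


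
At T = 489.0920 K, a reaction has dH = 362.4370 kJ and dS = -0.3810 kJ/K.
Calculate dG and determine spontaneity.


T*dS = 489.0920 * -0.3810 = -186.3441 kJ
dG = 362.4370 + 186.3441 = 548.7811 kJ (non-spontaneous)

dG = 548.7811 kJ, non-spontaneous


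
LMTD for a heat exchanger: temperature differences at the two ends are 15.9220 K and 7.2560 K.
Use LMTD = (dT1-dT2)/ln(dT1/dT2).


dT1/dT2 = 2.1943
ln(dT1/dT2) = 0.7859
LMTD = 8.6660 / 0.7859 = 11.0272 K

11.0272 K


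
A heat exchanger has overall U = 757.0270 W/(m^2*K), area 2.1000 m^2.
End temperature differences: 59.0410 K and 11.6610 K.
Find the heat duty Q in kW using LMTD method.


LMTD = 29.2112 K
Q = 757.0270 * 2.1000 * 29.2112 = 46438.6560 W = 46.4387 kW

46.4387 kW


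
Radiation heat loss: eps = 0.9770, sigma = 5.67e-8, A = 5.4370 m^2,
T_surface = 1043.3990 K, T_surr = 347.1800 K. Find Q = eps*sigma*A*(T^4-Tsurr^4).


T^4 = 1.1852e+12
Tsurr^4 = 1.4528e+10
Q = 0.9770 * 5.67e-8 * 5.4370 * 1.1707e+12 = 352599.8896 W

352599.8896 W


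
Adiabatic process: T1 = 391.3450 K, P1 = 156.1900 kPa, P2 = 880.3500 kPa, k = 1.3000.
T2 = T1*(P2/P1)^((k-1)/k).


(k-1)/k = 0.2308
(P2/P1)^exp = 1.4904
T2 = 391.3450 * 1.4904 = 583.2678 K

583.2678 K


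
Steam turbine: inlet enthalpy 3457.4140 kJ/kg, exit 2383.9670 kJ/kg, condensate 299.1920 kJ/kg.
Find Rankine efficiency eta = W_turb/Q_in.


W = 1073.4470 kJ/kg
Q_in = 3158.2220 kJ/kg
eta = 0.3399 = 33.9890%

eta = 33.9890%


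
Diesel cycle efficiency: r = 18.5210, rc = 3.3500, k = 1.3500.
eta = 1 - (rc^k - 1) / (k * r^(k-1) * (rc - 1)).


r^(k-1) = 2.7777
rc^k = 5.1146
eta = 0.5331 = 53.3081%

53.3081%


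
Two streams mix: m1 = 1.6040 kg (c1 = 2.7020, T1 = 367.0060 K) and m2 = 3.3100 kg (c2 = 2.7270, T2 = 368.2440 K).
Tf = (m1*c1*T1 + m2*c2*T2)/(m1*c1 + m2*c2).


num = 4914.5135
den = 13.3604
Tf = 367.8424 K

367.8424 K


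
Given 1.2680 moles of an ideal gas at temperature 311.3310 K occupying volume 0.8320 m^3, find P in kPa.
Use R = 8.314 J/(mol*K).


P = nRT/V = 1.2680 * 8.314 * 311.3310 / 0.8320
= 3282.0987 / 0.8320 = 3944.8302 Pa = 3.9448 kPa

3.9448 kPa


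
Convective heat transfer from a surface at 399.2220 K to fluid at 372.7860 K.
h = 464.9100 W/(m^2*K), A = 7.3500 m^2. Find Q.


dT = 26.4360 K
Q = 464.9100 * 7.3500 * 26.4360 = 90334.1516 W

90334.1516 W


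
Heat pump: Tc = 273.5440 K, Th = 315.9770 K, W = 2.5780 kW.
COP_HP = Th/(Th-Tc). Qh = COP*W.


COP = 315.9770 / 42.4330 = 7.4465
Qh = 7.4465 * 2.5780 = 19.1971 kW

COP = 7.4465, Qh = 19.1971 kW


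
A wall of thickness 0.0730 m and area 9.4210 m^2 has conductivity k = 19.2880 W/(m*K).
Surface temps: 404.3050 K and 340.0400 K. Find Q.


dT = 64.2650 K
Q = 19.2880 * 9.4210 * 64.2650 / 0.0730 = 159969.0085 W

159969.0085 W


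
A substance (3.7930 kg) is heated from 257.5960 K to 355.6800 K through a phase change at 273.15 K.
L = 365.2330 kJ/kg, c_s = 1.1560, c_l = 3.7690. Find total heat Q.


Q1 (sensible, solid) = 3.7930 * 1.1560 * 15.5540 = 68.1997 kJ
Q2 (latent) = 3.7930 * 365.2330 = 1385.3288 kJ
Q3 (sensible, liquid) = 3.7930 * 3.7690 * 82.5300 = 1179.8338 kJ
Q_total = 2633.3623 kJ

2633.3623 kJ


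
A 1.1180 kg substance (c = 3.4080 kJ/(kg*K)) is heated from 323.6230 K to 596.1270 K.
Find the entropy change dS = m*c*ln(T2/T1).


T2/T1 = 1.8420
ln(T2/T1) = 0.6109
dS = 1.1180 * 3.4080 * 0.6109 = 2.3275 kJ/K

2.3275 kJ/K


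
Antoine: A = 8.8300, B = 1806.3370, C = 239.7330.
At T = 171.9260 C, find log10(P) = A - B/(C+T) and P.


C+T = 411.6590
B/(C+T) = 4.3879
log10(P) = 8.8300 - 4.3879 = 4.4421
P = 10^4.4421 = 27672.9286 mmHg

27672.9286 mmHg


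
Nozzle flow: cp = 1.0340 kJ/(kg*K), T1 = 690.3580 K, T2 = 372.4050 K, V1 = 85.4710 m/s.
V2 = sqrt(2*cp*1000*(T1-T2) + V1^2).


dT = 317.9530 K
2*cp*1000*dT = 657526.8040
V1^2 = 7305.2918
V2 = sqrt(664832.0958) = 815.3724 m/s

815.3724 m/s


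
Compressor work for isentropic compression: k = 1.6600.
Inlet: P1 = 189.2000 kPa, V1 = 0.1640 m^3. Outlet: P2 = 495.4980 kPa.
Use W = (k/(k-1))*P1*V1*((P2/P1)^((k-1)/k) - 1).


(k-1)/k = 0.3976
(P2/P1)^exp = 1.4664
W = 2.5152 * 189.2000 * 0.1640 * (1.4664 - 1) = 36.3958 kJ

36.3958 kJ


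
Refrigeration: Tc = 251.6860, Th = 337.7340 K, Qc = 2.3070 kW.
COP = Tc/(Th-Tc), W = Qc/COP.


COP = 251.6860 / 86.0480 = 2.9249
W = 2.3070 / 2.9249 = 0.7887 kW

COP = 2.9249, W = 0.7887 kW


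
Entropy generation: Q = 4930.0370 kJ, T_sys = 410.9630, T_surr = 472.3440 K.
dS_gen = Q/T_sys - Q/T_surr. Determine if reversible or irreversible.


dS_sys = 4930.0370/410.9630 = 11.9963 kJ/K
dS_surr = -4930.0370/472.3440 = -10.4374 kJ/K
dS_gen = 11.9963 - 10.4374 = 1.5589 kJ/K (irreversible)

dS_gen = 1.5589 kJ/K, irreversible


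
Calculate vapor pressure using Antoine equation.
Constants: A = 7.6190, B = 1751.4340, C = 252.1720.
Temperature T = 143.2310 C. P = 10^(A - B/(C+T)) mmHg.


C+T = 395.4030
B/(C+T) = 4.4295
log10(P) = 7.6190 - 4.4295 = 3.1895
P = 10^3.1895 = 1547.0668 mmHg

1547.0668 mmHg


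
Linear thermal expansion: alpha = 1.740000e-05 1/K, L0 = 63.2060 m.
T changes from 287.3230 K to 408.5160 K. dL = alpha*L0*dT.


dT = 121.1930 K
dL = 1.740000e-05 * 63.2060 * 121.1930 = 0.133286 m
L_final = 63.339286 m

dL = 0.133286 m


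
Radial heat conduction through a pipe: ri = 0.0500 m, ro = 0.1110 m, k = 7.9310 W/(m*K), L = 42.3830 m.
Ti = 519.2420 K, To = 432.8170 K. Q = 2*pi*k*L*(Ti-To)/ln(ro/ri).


dT = 86.4250 K
ln(ro/ri) = 0.7975
Q = 2*pi*7.9310*42.3830*86.4250 / 0.7975 = 228878.1267 W

228878.1267 W


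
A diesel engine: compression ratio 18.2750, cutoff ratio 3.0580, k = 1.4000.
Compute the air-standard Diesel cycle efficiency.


r^(k-1) = 3.1970
rc^k = 4.7820
eta = 0.5894 = 58.9410%

58.9410%


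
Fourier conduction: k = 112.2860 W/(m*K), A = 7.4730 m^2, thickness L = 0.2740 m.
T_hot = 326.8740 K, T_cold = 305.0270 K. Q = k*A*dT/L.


dT = 21.8470 K
Q = 112.2860 * 7.4730 * 21.8470 / 0.2740 = 66905.5029 W

66905.5029 W


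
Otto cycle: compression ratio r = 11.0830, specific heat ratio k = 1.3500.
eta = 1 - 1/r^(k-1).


r^(k-1) = 2.3208
eta = 1 - 1/2.3208 = 0.5691 = 56.9107%

56.9107%


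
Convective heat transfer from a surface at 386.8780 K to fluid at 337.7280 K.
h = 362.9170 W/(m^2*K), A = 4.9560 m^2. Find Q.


dT = 49.1500 K
Q = 362.9170 * 4.9560 * 49.1500 = 88402.0084 W

88402.0084 W


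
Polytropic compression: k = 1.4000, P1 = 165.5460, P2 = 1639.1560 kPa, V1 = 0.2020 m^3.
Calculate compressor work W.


(k-1)/k = 0.2857
(P2/P1)^exp = 1.9252
W = 3.5000 * 165.5460 * 0.2020 * (1.9252 - 1) = 108.2917 kJ

108.2917 kJ


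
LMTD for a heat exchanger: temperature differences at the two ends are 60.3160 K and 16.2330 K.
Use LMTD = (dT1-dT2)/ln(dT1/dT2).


dT1/dT2 = 3.7156
ln(dT1/dT2) = 1.3126
LMTD = 44.0830 / 1.3126 = 33.5857 K

33.5857 K


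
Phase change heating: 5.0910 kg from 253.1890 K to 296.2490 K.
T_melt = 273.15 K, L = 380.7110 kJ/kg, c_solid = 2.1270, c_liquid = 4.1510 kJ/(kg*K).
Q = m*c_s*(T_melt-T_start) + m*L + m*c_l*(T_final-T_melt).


Q1 (sensible, solid) = 5.0910 * 2.1270 * 19.9610 = 216.1488 kJ
Q2 (latent) = 5.0910 * 380.7110 = 1938.1997 kJ
Q3 (sensible, liquid) = 5.0910 * 4.1510 * 23.0990 = 488.1452 kJ
Q_total = 2642.4937 kJ

2642.4937 kJ


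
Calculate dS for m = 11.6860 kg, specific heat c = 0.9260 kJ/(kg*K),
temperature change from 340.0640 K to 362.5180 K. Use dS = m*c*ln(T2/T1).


T2/T1 = 1.0660
ln(T2/T1) = 0.0639
dS = 11.6860 * 0.9260 * 0.0639 = 0.6919 kJ/K

0.6919 kJ/K


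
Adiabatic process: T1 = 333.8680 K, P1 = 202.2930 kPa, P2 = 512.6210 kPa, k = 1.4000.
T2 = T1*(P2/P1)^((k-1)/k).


(k-1)/k = 0.2857
(P2/P1)^exp = 1.3043
T2 = 333.8680 * 1.3043 = 435.4624 K

435.4624 K


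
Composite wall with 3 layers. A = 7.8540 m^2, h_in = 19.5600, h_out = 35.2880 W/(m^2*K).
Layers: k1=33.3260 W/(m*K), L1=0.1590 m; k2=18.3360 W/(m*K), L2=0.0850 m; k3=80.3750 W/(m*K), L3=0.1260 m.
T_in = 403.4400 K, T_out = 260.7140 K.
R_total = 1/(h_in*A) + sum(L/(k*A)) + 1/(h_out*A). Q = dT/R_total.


R_conv_in = 1/(19.5600*7.8540) = 0.0065
R_1 = 0.1590/(33.3260*7.8540) = 0.0006
R_2 = 0.0850/(18.3360*7.8540) = 0.0006
R_3 = 0.1260/(80.3750*7.8540) = 0.0002
R_conv_out = 1/(35.2880*7.8540) = 0.0036
R_total = 0.0115 K/W
Q = 142.7260 / 0.0115 = 12394.9854 W

R_total = 0.0115 K/W, Q = 12394.9854 W


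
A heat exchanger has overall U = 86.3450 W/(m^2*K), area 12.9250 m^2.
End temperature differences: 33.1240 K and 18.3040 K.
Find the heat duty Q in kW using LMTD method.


LMTD = 24.9857 K
Q = 86.3450 * 12.9250 * 24.9857 = 27884.3066 W = 27.8843 kW

27.8843 kW


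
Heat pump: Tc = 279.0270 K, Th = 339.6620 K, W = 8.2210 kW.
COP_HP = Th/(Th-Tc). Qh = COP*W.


COP = 339.6620 / 60.6350 = 5.6017
Qh = 5.6017 * 8.2210 = 46.0520 kW

COP = 5.6017, Qh = 46.0520 kW


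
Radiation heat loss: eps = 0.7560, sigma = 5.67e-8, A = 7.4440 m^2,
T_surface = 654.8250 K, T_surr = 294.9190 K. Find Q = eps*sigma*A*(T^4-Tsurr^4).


T^4 = 1.8387e+11
Tsurr^4 = 7.5650e+09
Q = 0.7560 * 5.67e-8 * 7.4440 * 1.7630e+11 = 56255.5617 W

56255.5617 W


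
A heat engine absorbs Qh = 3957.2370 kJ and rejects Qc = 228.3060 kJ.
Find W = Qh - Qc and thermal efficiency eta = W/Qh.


W = 3957.2370 - 228.3060 = 3728.9310 kJ
eta = 3728.9310 / 3957.2370 = 0.9423 = 94.2307%

W = 3728.9310 kJ, eta = 94.2307%


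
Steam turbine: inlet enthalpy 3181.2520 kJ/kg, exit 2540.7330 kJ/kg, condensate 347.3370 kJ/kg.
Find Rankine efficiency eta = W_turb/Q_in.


W = 640.5190 kJ/kg
Q_in = 2833.9150 kJ/kg
eta = 0.2260 = 22.6019%

eta = 22.6019%


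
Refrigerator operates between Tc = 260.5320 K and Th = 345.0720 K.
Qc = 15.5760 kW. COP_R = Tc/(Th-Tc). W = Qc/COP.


COP = 260.5320 / 84.5400 = 3.0818
W = 15.5760 / 3.0818 = 5.0543 kW

COP = 3.0818, W = 5.0543 kW


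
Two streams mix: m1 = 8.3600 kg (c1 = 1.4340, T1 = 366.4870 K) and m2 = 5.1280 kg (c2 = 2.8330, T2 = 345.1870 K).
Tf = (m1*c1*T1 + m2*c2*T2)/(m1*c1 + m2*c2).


num = 9408.2811
den = 26.5159
Tf = 354.8171 K

354.8171 K


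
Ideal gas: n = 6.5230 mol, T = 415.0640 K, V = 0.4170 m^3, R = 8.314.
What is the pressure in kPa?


P = nRT/V = 6.5230 * 8.314 * 415.0640 / 0.4170
= 22509.8430 / 0.4170 = 53980.4388 Pa = 53.9804 kPa

53.9804 kPa


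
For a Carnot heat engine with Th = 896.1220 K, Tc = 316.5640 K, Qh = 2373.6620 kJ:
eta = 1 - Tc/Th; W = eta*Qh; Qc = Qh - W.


eta = 1 - 316.5640/896.1220 = 0.6467
W = 0.6467 * 2373.6620 = 1535.1423 kJ
Qc = 2373.6620 - 1535.1423 = 838.5197 kJ

eta = 64.6740%, W = 1535.1423 kJ, Qc = 838.5197 kJ


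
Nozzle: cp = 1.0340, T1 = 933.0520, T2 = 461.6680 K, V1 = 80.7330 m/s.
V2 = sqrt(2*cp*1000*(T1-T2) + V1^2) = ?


dT = 471.3840 K
2*cp*1000*dT = 974822.1120
V1^2 = 6517.8173
V2 = sqrt(981339.9293) = 990.6260 m/s

990.6260 m/s


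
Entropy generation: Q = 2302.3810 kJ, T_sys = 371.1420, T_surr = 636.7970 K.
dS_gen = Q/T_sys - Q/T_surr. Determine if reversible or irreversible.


dS_sys = 2302.3810/371.1420 = 6.2035 kJ/K
dS_surr = -2302.3810/636.7970 = -3.6156 kJ/K
dS_gen = 6.2035 - 3.6156 = 2.5879 kJ/K (irreversible)

dS_gen = 2.5879 kJ/K, irreversible


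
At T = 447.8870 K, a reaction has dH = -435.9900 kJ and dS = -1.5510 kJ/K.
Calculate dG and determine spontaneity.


T*dS = 447.8870 * -1.5510 = -694.6727 kJ
dG = -435.9900 + 694.6727 = 258.6827 kJ (non-spontaneous)

dG = 258.6827 kJ, non-spontaneous


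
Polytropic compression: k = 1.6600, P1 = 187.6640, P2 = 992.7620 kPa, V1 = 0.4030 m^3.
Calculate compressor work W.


(k-1)/k = 0.3976
(P2/P1)^exp = 1.9393
W = 2.5152 * 187.6640 * 0.4030 * (1.9393 - 1) = 178.6690 kJ

178.6690 kJ


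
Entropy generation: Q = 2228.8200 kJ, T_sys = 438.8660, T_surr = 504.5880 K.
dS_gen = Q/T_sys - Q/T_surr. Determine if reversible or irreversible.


dS_sys = 2228.8200/438.8660 = 5.0786 kJ/K
dS_surr = -2228.8200/504.5880 = -4.4171 kJ/K
dS_gen = 5.0786 - 4.4171 = 0.6615 kJ/K (irreversible)

dS_gen = 0.6615 kJ/K, irreversible


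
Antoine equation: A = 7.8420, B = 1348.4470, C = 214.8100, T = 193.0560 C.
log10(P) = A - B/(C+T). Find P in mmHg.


C+T = 407.8660
B/(C+T) = 3.3061
log10(P) = 7.8420 - 3.3061 = 4.5359
P = 10^4.5359 = 34347.6489 mmHg

34347.6489 mmHg


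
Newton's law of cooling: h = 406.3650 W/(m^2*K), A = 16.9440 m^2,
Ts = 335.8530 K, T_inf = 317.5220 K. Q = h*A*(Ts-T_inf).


dT = 18.3310 K
Q = 406.3650 * 16.9440 * 18.3310 = 126217.1576 W

126217.1576 W


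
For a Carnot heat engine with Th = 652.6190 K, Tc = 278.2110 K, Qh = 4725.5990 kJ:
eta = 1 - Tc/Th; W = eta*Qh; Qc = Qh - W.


eta = 1 - 278.2110/652.6190 = 0.5737
W = 0.5737 * 4725.5990 = 2711.0796 kJ
Qc = 4725.5990 - 2711.0796 = 2014.5194 kJ

eta = 57.3701%, W = 2711.0796 kJ, Qc = 2014.5194 kJ


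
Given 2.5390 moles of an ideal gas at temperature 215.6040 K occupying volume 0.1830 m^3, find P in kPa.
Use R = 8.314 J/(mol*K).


P = nRT/V = 2.5390 * 8.314 * 215.6040 / 0.1830
= 4551.2379 / 0.1830 = 24870.1523 Pa = 24.8702 kPa

24.8702 kPa


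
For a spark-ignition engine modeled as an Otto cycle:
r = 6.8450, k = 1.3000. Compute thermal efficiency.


r^(k-1) = 1.7808
eta = 1 - 1/1.7808 = 0.4385 = 43.8451%

43.8451%


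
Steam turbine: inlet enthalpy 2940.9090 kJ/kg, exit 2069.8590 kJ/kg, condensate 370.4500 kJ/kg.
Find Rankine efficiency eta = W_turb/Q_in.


W = 871.0500 kJ/kg
Q_in = 2570.4590 kJ/kg
eta = 0.3389 = 33.8869%

eta = 33.8869%


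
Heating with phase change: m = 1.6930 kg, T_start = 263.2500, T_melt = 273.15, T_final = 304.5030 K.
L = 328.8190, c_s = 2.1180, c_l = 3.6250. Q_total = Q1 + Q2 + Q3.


Q1 (sensible, solid) = 1.6930 * 2.1180 * 9.9000 = 35.4992 kJ
Q2 (latent) = 1.6930 * 328.8190 = 556.6906 kJ
Q3 (sensible, liquid) = 1.6930 * 3.6250 * 31.3530 = 192.4173 kJ
Q_total = 784.6070 kJ

784.6070 kJ


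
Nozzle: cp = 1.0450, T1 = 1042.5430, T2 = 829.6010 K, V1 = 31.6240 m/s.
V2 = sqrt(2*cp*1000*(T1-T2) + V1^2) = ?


dT = 212.9420 K
2*cp*1000*dT = 445048.7800
V1^2 = 1000.0774
V2 = sqrt(446048.8574) = 667.8689 m/s

667.8689 m/s


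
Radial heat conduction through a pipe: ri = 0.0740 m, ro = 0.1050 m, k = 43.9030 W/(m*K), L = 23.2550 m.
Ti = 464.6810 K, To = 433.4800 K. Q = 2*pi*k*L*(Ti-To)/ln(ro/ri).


dT = 31.2010 K
ln(ro/ri) = 0.3499
Q = 2*pi*43.9030*23.2550*31.2010 / 0.3499 = 572032.7161 W

572032.7161 W


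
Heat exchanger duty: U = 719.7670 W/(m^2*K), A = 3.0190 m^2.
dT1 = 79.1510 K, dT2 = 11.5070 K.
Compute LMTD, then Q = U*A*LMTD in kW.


LMTD = 35.0778 K
Q = 719.7670 * 3.0190 * 35.0778 = 76223.1303 W = 76.2231 kW

76.2231 kW


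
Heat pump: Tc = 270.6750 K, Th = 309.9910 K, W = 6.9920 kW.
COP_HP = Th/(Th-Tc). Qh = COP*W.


COP = 309.9910 / 39.3160 = 7.8846
Qh = 7.8846 * 6.9920 = 55.1291 kW

COP = 7.8846, Qh = 55.1291 kW


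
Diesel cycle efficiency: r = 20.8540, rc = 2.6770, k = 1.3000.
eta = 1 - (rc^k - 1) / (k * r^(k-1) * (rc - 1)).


r^(k-1) = 2.4875
rc^k = 3.5970
eta = 0.5211 = 52.1103%

52.1103%


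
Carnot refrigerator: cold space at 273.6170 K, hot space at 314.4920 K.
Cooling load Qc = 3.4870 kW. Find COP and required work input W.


COP = 273.6170 / 40.8750 = 6.6940
W = 3.4870 / 6.6940 = 0.5209 kW

COP = 6.6940, W = 0.5209 kW


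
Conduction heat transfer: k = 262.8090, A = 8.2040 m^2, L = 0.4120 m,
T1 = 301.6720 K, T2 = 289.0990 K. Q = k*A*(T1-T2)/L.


dT = 12.5730 K
Q = 262.8090 * 8.2040 * 12.5730 / 0.4120 = 65797.2261 W

65797.2261 W


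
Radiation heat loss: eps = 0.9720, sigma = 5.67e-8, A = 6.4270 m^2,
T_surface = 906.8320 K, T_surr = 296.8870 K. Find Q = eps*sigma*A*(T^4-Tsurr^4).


T^4 = 6.7625e+11
Tsurr^4 = 7.7690e+09
Q = 0.9720 * 5.67e-8 * 6.4270 * 6.6848e+11 = 236780.9545 W

236780.9545 W


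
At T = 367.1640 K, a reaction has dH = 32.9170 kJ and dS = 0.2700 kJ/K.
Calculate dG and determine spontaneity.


T*dS = 367.1640 * 0.2700 = 99.1343 kJ
dG = 32.9170 - 99.1343 = -66.2173 kJ (spontaneous)

dG = -66.2173 kJ, spontaneous


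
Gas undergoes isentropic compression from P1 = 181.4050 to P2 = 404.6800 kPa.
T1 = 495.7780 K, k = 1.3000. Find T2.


(k-1)/k = 0.2308
(P2/P1)^exp = 1.2034
T2 = 495.7780 * 1.2034 = 596.6253 K

596.6253 K


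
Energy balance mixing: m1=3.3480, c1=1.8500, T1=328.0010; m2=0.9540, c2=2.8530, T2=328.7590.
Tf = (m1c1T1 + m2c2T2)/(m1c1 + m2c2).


num = 2926.3763
den = 8.9156
Tf = 328.2324 K

328.2324 K


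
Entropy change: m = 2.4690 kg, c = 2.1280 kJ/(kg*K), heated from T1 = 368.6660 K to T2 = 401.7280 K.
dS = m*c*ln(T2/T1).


T2/T1 = 1.0897
ln(T2/T1) = 0.0859
dS = 2.4690 * 2.1280 * 0.0859 = 0.4512 kJ/K

0.4512 kJ/K


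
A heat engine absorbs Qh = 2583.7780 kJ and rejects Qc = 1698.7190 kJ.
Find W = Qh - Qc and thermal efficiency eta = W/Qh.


W = 2583.7780 - 1698.7190 = 885.0590 kJ
eta = 885.0590 / 2583.7780 = 0.3425 = 34.2545%

W = 885.0590 kJ, eta = 34.2545%


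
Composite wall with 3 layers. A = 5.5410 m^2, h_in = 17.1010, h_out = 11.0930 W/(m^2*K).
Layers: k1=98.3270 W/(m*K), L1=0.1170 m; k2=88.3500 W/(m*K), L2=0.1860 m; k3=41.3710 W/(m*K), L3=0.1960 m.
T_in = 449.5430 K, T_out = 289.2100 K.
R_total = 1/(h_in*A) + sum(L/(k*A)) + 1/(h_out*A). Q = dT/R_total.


R_conv_in = 1/(17.1010*5.5410) = 0.0106
R_1 = 0.1170/(98.3270*5.5410) = 0.0002
R_2 = 0.1860/(88.3500*5.5410) = 0.0004
R_3 = 0.1960/(41.3710*5.5410) = 0.0009
R_conv_out = 1/(11.0930*5.5410) = 0.0163
R_total = 0.0283 K/W
Q = 160.3330 / 0.0283 = 5671.0631 W

R_total = 0.0283 K/W, Q = 5671.0631 W


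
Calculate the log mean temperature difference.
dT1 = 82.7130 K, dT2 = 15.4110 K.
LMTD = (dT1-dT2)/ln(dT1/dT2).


dT1/dT2 = 5.3671
ln(dT1/dT2) = 1.6803
LMTD = 67.3020 / 1.6803 = 40.0537 K

40.0537 K


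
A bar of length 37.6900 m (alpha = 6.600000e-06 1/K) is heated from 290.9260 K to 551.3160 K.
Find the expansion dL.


dT = 260.3900 K
dL = 6.600000e-06 * 37.6900 * 260.3900 = 0.064773 m
L_final = 37.754773 m

dL = 0.064773 m


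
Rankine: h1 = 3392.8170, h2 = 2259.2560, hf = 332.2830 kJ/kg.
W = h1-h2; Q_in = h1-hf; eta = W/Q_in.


W = 1133.5610 kJ/kg
Q_in = 3060.5340 kJ/kg
eta = 0.3704 = 37.0380%

eta = 37.0380%


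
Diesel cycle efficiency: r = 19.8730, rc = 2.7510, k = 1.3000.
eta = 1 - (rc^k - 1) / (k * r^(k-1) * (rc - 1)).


r^(k-1) = 2.4518
rc^k = 3.7268
eta = 0.5114 = 51.1407%

51.1407%


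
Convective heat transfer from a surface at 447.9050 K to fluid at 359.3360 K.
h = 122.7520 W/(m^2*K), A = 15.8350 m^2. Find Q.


dT = 88.5690 K
Q = 122.7520 * 15.8350 * 88.5690 = 172158.4666 W

172158.4666 W


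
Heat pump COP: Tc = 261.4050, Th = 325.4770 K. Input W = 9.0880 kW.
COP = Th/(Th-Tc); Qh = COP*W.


COP = 325.4770 / 64.0720 = 5.0799
Qh = 5.0799 * 9.0880 = 46.1658 kW

COP = 5.0799, Qh = 46.1658 kW


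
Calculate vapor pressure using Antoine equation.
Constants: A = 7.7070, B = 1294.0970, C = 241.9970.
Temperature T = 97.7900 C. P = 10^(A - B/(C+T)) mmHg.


C+T = 339.7870
B/(C+T) = 3.8086
log10(P) = 7.7070 - 3.8086 = 3.8984
P = 10^3.8984 = 7914.9177 mmHg

7914.9177 mmHg


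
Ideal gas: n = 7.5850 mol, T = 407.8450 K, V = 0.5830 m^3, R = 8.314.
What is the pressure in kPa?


P = nRT/V = 7.5850 * 8.314 * 407.8450 / 0.5830
= 25719.3950 / 0.5830 = 44115.6003 Pa = 44.1156 kPa

44.1156 kPa


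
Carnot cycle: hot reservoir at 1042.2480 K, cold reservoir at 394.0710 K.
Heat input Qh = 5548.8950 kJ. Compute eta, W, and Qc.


eta = 1 - 394.0710/1042.2480 = 0.6219
W = 0.6219 * 5548.8950 = 3450.8736 kJ
Qc = 5548.8950 - 3450.8736 = 2098.0214 kJ

eta = 62.1903%, W = 3450.8736 kJ, Qc = 2098.0214 kJ


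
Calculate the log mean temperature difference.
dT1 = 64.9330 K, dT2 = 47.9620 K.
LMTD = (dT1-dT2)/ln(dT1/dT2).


dT1/dT2 = 1.3538
ln(dT1/dT2) = 0.3029
LMTD = 16.9710 / 0.3029 = 56.0197 K

56.0197 K


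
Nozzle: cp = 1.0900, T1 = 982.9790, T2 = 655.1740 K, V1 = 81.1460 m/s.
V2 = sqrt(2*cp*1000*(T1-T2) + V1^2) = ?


dT = 327.8050 K
2*cp*1000*dT = 714614.9000
V1^2 = 6584.6733
V2 = sqrt(721199.5733) = 849.2347 m/s

849.2347 m/s


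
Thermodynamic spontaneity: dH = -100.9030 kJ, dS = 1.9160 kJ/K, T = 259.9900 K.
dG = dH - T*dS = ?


T*dS = 259.9900 * 1.9160 = 498.1408 kJ
dG = -100.9030 - 498.1408 = -599.0438 kJ (spontaneous)

dG = -599.0438 kJ, spontaneous


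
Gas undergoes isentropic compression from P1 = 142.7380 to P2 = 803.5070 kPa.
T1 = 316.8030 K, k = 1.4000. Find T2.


(k-1)/k = 0.2857
(P2/P1)^exp = 1.6384
T2 = 316.8030 * 1.6384 = 519.0433 K

519.0433 K


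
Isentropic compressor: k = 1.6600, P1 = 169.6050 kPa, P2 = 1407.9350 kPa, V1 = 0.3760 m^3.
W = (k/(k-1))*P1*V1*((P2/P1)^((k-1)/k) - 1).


(k-1)/k = 0.3976
(P2/P1)^exp = 2.3198
W = 2.5152 * 169.6050 * 0.3760 * (2.3198 - 1) = 211.6826 kJ

211.6826 kJ


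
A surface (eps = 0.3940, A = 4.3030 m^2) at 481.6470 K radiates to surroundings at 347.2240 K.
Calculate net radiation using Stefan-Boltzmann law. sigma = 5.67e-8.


T^4 = 5.3816e+10
Tsurr^4 = 1.4536e+10
Q = 0.3940 * 5.67e-8 * 4.3030 * 3.9281e+10 = 3775.9812 W

3775.9812 W


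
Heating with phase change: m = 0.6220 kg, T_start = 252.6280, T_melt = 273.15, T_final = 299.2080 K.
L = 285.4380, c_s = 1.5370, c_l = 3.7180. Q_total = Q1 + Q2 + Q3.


Q1 (sensible, solid) = 0.6220 * 1.5370 * 20.5220 = 19.6193 kJ
Q2 (latent) = 0.6220 * 285.4380 = 177.5424 kJ
Q3 (sensible, liquid) = 0.6220 * 3.7180 * 26.0580 = 60.2616 kJ
Q_total = 257.4234 kJ

257.4234 kJ


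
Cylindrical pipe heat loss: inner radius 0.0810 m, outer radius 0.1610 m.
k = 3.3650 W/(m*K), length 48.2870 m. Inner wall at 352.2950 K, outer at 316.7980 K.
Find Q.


dT = 35.4970 K
ln(ro/ri) = 0.6870
Q = 2*pi*3.3650*48.2870*35.4970 / 0.6870 = 52754.3638 W

52754.3638 W


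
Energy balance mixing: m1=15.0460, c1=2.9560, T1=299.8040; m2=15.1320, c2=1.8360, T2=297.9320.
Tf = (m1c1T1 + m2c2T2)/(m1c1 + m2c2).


num = 21611.3272
den = 72.2583
Tf = 299.0842 K

299.0842 K


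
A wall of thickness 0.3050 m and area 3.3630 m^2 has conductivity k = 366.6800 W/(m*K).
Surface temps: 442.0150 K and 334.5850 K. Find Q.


dT = 107.4300 K
Q = 366.6800 * 3.3630 * 107.4300 / 0.3050 = 434350.0005 W

434350.0005 W


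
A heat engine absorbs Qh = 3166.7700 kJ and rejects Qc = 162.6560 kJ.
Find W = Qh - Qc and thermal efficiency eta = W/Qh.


W = 3166.7700 - 162.6560 = 3004.1140 kJ
eta = 3004.1140 / 3166.7700 = 0.9486 = 94.8637%

W = 3004.1140 kJ, eta = 94.8637%


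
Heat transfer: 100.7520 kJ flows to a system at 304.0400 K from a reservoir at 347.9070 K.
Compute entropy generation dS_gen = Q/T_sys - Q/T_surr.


dS_sys = 100.7520/304.0400 = 0.3314 kJ/K
dS_surr = -100.7520/347.9070 = -0.2896 kJ/K
dS_gen = 0.3314 - 0.2896 = 0.0418 kJ/K (irreversible)

dS_gen = 0.0418 kJ/K, irreversible


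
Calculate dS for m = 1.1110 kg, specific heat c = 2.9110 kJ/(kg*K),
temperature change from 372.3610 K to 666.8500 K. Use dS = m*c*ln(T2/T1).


T2/T1 = 1.7909
ln(T2/T1) = 0.5827
dS = 1.1110 * 2.9110 * 0.5827 = 1.8845 kJ/K

1.8845 kJ/K


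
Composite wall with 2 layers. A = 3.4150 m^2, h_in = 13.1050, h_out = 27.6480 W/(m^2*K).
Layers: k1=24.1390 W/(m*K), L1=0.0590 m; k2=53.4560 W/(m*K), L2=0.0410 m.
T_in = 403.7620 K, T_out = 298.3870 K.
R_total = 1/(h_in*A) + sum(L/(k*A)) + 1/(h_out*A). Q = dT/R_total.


R_conv_in = 1/(13.1050*3.4150) = 0.0223
R_1 = 0.0590/(24.1390*3.4150) = 0.0007
R_2 = 0.0410/(53.4560*3.4150) = 0.0002
R_conv_out = 1/(27.6480*3.4150) = 0.0106
R_total = 0.0339 K/W
Q = 105.3750 / 0.0339 = 3110.5997 W

R_total = 0.0339 K/W, Q = 3110.5997 W


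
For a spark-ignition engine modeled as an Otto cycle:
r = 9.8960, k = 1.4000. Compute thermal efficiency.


r^(k-1) = 2.5014
eta = 1 - 1/2.5014 = 0.6002 = 60.0225%

60.0225%


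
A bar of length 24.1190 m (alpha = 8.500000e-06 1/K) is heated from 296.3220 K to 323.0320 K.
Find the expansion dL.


dT = 26.7100 K
dL = 8.500000e-06 * 24.1190 * 26.7100 = 0.005476 m
L_final = 24.124476 m

dL = 0.005476 m


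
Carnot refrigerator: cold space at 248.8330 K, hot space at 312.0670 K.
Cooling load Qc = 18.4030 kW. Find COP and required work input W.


COP = 248.8330 / 63.2340 = 3.9351
W = 18.4030 / 3.9351 = 4.6766 kW

COP = 3.9351, W = 4.6766 kW


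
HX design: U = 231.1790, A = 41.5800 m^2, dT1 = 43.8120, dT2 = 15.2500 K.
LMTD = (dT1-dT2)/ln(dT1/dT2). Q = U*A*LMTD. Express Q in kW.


LMTD = 27.0646 K
Q = 231.1790 * 41.5800 * 27.0646 = 260156.0422 W = 260.1560 kW

260.1560 kW


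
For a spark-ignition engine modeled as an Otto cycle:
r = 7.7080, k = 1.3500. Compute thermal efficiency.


r^(k-1) = 2.0438
eta = 1 - 1/2.0438 = 0.5107 = 51.0705%

51.0705%


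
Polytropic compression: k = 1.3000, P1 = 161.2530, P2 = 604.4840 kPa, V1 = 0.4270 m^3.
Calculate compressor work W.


(k-1)/k = 0.2308
(P2/P1)^exp = 1.3565
W = 4.3333 * 161.2530 * 0.4270 * (1.3565 - 1) = 106.3820 kJ

106.3820 kJ


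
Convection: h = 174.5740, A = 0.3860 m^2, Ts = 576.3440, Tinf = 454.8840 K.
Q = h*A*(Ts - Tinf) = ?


dT = 121.4600 K
Q = 174.5740 * 0.3860 * 121.4600 = 8184.6506 W

8184.6506 W


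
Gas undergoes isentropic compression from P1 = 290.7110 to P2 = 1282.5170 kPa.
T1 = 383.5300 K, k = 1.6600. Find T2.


(k-1)/k = 0.3976
(P2/P1)^exp = 1.8042
T2 = 383.5300 * 1.8042 = 691.9692 K

691.9692 K


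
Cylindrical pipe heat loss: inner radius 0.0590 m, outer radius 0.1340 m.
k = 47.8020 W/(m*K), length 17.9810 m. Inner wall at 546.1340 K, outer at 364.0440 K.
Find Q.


dT = 182.0900 K
ln(ro/ri) = 0.8203
Q = 2*pi*47.8020*17.9810*182.0900 / 0.8203 = 1198814.2977 W

1198814.2977 W


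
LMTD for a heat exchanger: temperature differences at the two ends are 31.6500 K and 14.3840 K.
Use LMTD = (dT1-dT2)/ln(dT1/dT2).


dT1/dT2 = 2.2004
ln(dT1/dT2) = 0.7886
LMTD = 17.2660 / 0.7886 = 21.8939 K

21.8939 K


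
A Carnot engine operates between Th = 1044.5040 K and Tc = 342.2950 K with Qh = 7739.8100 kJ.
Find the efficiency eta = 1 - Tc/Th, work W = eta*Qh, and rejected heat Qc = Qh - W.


eta = 1 - 342.2950/1044.5040 = 0.6723
W = 0.6723 * 7739.8100 = 5203.3925 kJ
Qc = 7739.8100 - 5203.3925 = 2536.4175 kJ

eta = 67.2289%, W = 5203.3925 kJ, Qc = 2536.4175 kJ


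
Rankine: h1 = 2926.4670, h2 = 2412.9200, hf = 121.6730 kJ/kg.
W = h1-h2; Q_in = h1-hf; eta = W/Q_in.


W = 513.5470 kJ/kg
Q_in = 2804.7940 kJ/kg
eta = 0.1831 = 18.3096%

eta = 18.3096%


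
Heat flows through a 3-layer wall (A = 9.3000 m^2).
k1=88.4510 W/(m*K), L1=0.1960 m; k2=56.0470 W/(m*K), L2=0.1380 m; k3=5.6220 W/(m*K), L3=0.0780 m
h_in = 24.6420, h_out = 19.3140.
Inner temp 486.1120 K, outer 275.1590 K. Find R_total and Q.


R_conv_in = 1/(24.6420*9.3000) = 0.0044
R_1 = 0.1960/(88.4510*9.3000) = 0.0002
R_2 = 0.1380/(56.0470*9.3000) = 0.0003
R_3 = 0.0780/(5.6220*9.3000) = 0.0015
R_conv_out = 1/(19.3140*9.3000) = 0.0056
R_total = 0.0119 K/W
Q = 210.9530 / 0.0119 = 17688.9045 W

R_total = 0.0119 K/W, Q = 17688.9045 W


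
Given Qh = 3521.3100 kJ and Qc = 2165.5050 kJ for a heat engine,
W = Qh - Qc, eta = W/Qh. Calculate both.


W = 3521.3100 - 2165.5050 = 1355.8050 kJ
eta = 1355.8050 / 3521.3100 = 0.3850 = 38.5029%

W = 1355.8050 kJ, eta = 38.5029%


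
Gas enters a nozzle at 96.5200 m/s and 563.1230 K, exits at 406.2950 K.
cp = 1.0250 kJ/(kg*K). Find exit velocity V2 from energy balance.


dT = 156.8280 K
2*cp*1000*dT = 321497.4000
V1^2 = 9316.1104
V2 = sqrt(330813.5104) = 575.1639 m/s

575.1639 m/s


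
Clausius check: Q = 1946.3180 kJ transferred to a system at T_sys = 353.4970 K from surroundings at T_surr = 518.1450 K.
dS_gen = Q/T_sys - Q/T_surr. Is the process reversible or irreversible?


dS_sys = 1946.3180/353.4970 = 5.5059 kJ/K
dS_surr = -1946.3180/518.1450 = -3.7563 kJ/K
dS_gen = 5.5059 - 3.7563 = 1.7496 kJ/K (irreversible)

dS_gen = 1.7496 kJ/K, irreversible


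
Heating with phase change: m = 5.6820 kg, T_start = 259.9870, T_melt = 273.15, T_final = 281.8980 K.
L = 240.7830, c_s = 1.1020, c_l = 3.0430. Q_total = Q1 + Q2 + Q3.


Q1 (sensible, solid) = 5.6820 * 1.1020 * 13.1630 = 82.4210 kJ
Q2 (latent) = 5.6820 * 240.7830 = 1368.1290 kJ
Q3 (sensible, liquid) = 5.6820 * 3.0430 * 8.7480 = 151.2558 kJ
Q_total = 1601.8057 kJ

1601.8057 kJ


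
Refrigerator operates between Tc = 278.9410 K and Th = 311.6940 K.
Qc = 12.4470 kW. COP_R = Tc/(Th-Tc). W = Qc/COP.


COP = 278.9410 / 32.7530 = 8.5165
W = 12.4470 / 8.5165 = 1.4615 kW

COP = 8.5165, W = 1.4615 kW


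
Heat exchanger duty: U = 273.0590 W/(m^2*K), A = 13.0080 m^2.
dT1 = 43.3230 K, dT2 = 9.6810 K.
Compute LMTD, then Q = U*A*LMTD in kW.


LMTD = 22.4502 K
Q = 273.0590 * 13.0080 * 22.4502 = 79741.9276 W = 79.7419 kW

79.7419 kW


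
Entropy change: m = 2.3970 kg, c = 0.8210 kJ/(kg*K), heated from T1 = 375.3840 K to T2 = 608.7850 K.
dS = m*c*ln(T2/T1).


T2/T1 = 1.6218
ln(T2/T1) = 0.4835
dS = 2.3970 * 0.8210 * 0.4835 = 0.9515 kJ/K

0.9515 kJ/K


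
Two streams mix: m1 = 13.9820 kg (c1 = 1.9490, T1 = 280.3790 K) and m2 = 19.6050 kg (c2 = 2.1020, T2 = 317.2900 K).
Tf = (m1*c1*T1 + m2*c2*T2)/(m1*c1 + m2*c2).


num = 20716.0140
den = 68.4606
Tf = 302.5975 K

302.5975 K


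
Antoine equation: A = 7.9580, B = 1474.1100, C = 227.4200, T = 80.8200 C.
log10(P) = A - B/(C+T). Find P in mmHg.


C+T = 308.2400
B/(C+T) = 4.7823
log10(P) = 7.9580 - 4.7823 = 3.1757
P = 10^3.1757 = 1498.4942 mmHg

1498.4942 mmHg


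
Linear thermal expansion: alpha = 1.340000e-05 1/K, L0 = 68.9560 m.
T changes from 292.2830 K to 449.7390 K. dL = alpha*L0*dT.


dT = 157.4560 K
dL = 1.340000e-05 * 68.9560 * 157.4560 = 0.145491 m
L_final = 69.101491 m

dL = 0.145491 m


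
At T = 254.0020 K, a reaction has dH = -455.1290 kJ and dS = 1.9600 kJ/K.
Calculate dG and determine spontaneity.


T*dS = 254.0020 * 1.9600 = 497.8439 kJ
dG = -455.1290 - 497.8439 = -952.9729 kJ (spontaneous)

dG = -952.9729 kJ, spontaneous


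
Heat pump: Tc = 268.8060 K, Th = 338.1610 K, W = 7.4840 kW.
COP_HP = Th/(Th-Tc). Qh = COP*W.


COP = 338.1610 / 69.3550 = 4.8758
Qh = 4.8758 * 7.4840 = 36.4905 kW

COP = 4.8758, Qh = 36.4905 kW


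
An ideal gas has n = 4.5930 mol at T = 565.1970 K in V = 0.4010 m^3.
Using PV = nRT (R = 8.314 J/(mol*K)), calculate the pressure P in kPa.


P = nRT/V = 4.5930 * 8.314 * 565.1970 / 0.4010
= 21582.7268 / 0.4010 = 53822.2614 Pa = 53.8223 kPa

53.8223 kPa


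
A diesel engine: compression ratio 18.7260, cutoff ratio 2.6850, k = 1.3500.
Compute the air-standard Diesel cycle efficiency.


r^(k-1) = 2.7884
rc^k = 3.7938
eta = 0.5595 = 55.9540%

55.9540%


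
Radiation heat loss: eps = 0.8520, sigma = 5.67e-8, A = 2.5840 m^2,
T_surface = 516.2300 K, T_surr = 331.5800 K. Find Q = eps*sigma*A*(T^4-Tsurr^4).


T^4 = 7.1019e+10
Tsurr^4 = 1.2088e+10
Q = 0.8520 * 5.67e-8 * 2.5840 * 5.8931e+10 = 7356.2636 W

7356.2636 W


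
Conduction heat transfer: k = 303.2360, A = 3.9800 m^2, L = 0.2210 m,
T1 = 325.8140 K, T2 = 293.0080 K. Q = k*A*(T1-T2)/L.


dT = 32.8060 K
Q = 303.2360 * 3.9800 * 32.8060 / 0.2210 = 179153.3107 W

179153.3107 W


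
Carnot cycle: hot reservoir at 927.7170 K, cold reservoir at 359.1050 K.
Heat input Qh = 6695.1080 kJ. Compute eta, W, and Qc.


eta = 1 - 359.1050/927.7170 = 0.6129
W = 0.6129 * 6695.1080 = 4103.5345 kJ
Qc = 6695.1080 - 4103.5345 = 2591.5735 kJ

eta = 61.2915%, W = 4103.5345 kJ, Qc = 2591.5735 kJ


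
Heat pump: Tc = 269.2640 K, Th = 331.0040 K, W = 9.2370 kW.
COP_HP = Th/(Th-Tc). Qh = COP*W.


COP = 331.0040 / 61.7400 = 5.3613
Qh = 5.3613 * 9.2370 = 49.5219 kW

COP = 5.3613, Qh = 49.5219 kW


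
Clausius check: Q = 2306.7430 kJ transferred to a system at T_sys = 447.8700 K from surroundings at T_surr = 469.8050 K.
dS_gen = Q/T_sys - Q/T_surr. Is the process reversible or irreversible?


dS_sys = 2306.7430/447.8700 = 5.1505 kJ/K
dS_surr = -2306.7430/469.8050 = -4.9100 kJ/K
dS_gen = 5.1505 - 4.9100 = 0.2405 kJ/K (irreversible)

dS_gen = 0.2405 kJ/K, irreversible


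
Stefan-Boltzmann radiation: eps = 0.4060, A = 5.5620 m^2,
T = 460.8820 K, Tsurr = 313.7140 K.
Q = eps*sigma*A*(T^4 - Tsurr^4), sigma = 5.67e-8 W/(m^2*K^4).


T^4 = 4.5119e+10
Tsurr^4 = 9.6858e+09
Q = 0.4060 * 5.67e-8 * 5.5620 * 3.5433e+10 = 4536.8019 W

4536.8019 W
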